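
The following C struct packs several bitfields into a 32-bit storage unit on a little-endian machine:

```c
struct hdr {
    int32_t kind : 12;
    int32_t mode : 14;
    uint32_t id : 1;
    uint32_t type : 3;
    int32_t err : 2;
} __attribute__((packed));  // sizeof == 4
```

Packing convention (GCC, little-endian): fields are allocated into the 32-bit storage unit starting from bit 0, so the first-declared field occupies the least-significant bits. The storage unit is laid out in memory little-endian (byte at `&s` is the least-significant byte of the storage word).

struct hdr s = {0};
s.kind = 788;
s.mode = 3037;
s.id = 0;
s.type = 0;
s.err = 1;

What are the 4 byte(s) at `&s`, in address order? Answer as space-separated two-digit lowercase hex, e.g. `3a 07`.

kind:12 = 788 → 0x314 << 0 → word 0x00000314
mode:14 = 3037 → 0xbdd << 12 → word 0x00bdd314
id:1 = 0 → 0x0 << 26 → word 0x00bdd314
type:3 = 0 → 0x0 << 27 → word 0x00bdd314
err:2 = 1 → 0x1 << 30 → word 0x40bdd314
word = 0x40bdd314 → little-endian bytes:
  [0]=0x14  [1]=0xd3  [2]=0xbd  [3]=0x40

14 d3 bd 40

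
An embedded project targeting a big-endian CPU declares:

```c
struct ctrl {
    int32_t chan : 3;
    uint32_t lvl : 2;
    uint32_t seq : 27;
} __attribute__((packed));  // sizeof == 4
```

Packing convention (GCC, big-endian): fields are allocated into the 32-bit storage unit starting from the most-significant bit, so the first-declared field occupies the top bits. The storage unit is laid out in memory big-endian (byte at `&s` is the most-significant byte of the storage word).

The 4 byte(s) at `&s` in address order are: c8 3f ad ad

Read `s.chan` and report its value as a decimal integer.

-2

[0]=0xc8 [1]=0x3f [2]=0xad [3]=0xad (big-endian) → word 0xc83fadad
chan [29+:3] = (word>>29) & 0x7 = 6  ←
lvl [27+:2] = (word>>27) & 0x3 = 1
seq [0+:27] = (word>>0) & 0x7ffffff = 4173229
chan signed 3b, MSB=1: 6 - 8 = -2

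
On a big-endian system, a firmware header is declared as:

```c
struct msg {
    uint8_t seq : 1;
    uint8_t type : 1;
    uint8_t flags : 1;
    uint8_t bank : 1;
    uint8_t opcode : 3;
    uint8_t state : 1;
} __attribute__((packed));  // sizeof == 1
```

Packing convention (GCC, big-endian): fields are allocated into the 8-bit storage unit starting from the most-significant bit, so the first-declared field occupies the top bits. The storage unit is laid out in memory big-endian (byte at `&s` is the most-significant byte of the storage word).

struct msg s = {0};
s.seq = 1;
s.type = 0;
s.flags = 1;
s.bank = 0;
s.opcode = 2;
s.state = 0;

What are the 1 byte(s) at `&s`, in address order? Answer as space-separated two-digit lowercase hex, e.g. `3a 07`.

a4

seq (1b) val=1 bits=0x1 at bit 7: 0x80
type (1b) val=0 bits=0x0 at bit 6: 0x80
flags (1b) val=1 bits=0x1 at bit 5: 0xa0
bank (1b) val=0 bits=0x0 at bit 4: 0xa0
opcode (3b) val=2 bits=0x2 at bit 1: 0xa4
state (1b) val=0 bits=0x0 at bit 0: 0xa4
word = 0xa4 → big-endian bytes:
  [0]=0xa4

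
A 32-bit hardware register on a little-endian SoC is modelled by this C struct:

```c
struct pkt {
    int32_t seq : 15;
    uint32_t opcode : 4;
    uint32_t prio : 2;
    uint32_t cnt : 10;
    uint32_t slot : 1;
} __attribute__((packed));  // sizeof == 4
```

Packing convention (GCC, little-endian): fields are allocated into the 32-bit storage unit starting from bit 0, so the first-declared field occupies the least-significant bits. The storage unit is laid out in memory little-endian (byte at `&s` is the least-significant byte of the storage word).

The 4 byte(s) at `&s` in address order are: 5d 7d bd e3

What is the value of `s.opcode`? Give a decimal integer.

[0]=0x5d [1]=0x7d [2]=0xbd [3]=0xe3 (little-endian) → word 0xe3bd7d5d
seq:15 @ bit 0 → (0xe3bd7d5d>>0)&0x7fff = 0x7d5d
opcode:4 @ bit 15 → (0xe3bd7d5d>>15)&0xf = 0xa  ←
prio:2 @ bit 19 → (0xe3bd7d5d>>19)&0x3 = 0x3
cnt:10 @ bit 21 → (0xe3bd7d5d>>21)&0x3ff = 0x31d
slot:1 @ bit 31 → (0xe3bd7d5d>>31)&0x1 = 0x1

10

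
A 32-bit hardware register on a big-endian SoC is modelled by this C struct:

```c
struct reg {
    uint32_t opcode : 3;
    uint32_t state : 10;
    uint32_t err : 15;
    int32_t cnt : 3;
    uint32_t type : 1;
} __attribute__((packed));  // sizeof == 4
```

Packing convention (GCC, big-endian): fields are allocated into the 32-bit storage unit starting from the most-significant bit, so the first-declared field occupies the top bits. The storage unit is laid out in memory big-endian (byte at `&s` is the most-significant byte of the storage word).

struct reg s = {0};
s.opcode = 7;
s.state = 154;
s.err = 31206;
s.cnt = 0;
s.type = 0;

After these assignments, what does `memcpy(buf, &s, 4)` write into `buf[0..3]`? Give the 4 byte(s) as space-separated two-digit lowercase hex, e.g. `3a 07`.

e4 d7 9e 60

[29+:3] opcode=7 & 0x7 = 0x7; word=0xe0000000
[19+:10] state=154 & 0x3ff = 0x9a; word=0xe4d00000
[4+:15] err=31206 & 0x7fff = 0x79e6; word=0xe4d79e60
[1+:3] cnt=0 & 0x7 = 0x0; word=0xe4d79e60
[0+:1] type=0 & 0x1 = 0x0; word=0xe4d79e60
word = 0xe4d79e60 → big-endian bytes:
  [0]=0xe4  [1]=0xd7  [2]=0x9e  [3]=0x60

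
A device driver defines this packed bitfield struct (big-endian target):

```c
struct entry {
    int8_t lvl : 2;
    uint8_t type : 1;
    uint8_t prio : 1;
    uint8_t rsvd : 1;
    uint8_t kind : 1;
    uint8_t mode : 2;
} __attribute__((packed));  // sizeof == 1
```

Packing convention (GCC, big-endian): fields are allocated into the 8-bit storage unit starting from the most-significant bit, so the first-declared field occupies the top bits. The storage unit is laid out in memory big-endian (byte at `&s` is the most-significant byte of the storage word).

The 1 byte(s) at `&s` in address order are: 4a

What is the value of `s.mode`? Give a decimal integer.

2

[0]=0x4a (big-endian) → word 0x4a
lvl:2 @ bit 6 → (0x4a>>6)&0x3 = 0x1
type:1 @ bit 5 → (0x4a>>5)&0x1 = 0x0
prio:1 @ bit 4 → (0x4a>>4)&0x1 = 0x0
rsvd:1 @ bit 3 → (0x4a>>3)&0x1 = 0x1
kind:1 @ bit 2 → (0x4a>>2)&0x1 = 0x0
mode:2 @ bit 0 → (0x4a>>0)&0x3 = 0x2  ←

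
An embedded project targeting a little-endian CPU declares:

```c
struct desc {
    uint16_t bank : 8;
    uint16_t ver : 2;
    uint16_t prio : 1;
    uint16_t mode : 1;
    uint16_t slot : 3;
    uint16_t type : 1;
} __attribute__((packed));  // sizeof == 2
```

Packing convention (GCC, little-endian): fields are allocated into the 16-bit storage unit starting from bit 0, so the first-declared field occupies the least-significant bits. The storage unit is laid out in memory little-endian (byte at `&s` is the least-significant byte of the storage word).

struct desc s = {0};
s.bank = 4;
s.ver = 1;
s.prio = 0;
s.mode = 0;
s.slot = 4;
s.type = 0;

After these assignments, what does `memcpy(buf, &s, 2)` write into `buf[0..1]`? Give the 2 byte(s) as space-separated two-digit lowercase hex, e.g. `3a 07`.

bank:8 = 4 → 0x4 << 0 → word 0x0004
ver:2 = 1 → 0x1 << 8 → word 0x0104
prio:1 = 0 → 0x0 << 10 → word 0x0104
mode:1 = 0 → 0x0 << 11 → word 0x0104
slot:3 = 4 → 0x4 << 12 → word 0x4104
type:1 = 0 → 0x0 << 15 → word 0x4104
word = 0x4104 → little-endian bytes:
  [0]=0x04  [1]=0x41

04 41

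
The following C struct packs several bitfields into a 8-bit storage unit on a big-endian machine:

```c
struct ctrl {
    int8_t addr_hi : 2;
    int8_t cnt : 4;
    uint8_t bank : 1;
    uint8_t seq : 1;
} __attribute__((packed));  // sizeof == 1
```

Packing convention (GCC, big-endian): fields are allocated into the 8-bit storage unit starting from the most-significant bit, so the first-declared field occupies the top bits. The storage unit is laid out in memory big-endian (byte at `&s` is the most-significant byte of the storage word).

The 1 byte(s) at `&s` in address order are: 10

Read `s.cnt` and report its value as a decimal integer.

4

[0]=0x10 (big-endian) → word 0x10
addr_hi [6+:2] = (word>>6) & 0x3 = 0
cnt [2+:4] = (word>>2) & 0xf = 4  ←
bank [1+:1] = (word>>1) & 0x1 = 0
seq [0+:1] = (word>>0) & 0x1 = 0
cnt signed 4b, MSB=0: value = 4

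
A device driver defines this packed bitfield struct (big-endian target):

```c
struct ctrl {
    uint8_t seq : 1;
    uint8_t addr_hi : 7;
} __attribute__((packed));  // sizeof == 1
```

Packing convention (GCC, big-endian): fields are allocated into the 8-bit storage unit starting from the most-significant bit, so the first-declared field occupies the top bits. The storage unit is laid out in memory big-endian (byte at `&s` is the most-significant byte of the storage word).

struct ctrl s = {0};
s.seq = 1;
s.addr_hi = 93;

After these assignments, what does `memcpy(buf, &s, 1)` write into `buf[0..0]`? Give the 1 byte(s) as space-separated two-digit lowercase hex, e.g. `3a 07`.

seq:1 = 1 → 0x1 << 7 → word 0x80
addr_hi:7 = 93 → 0x5d << 0 → word 0xdd
word = 0xdd → big-endian bytes:
  [0]=0xdd

dd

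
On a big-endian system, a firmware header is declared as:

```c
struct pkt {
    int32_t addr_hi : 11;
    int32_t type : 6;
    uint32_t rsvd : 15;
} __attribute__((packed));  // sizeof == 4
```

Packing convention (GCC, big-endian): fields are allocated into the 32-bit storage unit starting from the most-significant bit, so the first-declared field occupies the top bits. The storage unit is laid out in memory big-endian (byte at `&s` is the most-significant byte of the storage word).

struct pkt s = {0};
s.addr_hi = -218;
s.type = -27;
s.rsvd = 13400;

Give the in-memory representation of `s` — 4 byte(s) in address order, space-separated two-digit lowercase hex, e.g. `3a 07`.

[21+:11] addr_hi=-218 & 0x7ff = 0x726; word=0xe4c00000
[15+:6] type=-27 & 0x3f = 0x25; word=0xe4d28000
[0+:15] rsvd=13400 & 0x7fff = 0x3458; word=0xe4d2b458
word = 0xe4d2b458 → big-endian bytes:
  [0]=0xe4  [1]=0xd2  [2]=0xb4  [3]=0x58

e4 d2 b4 58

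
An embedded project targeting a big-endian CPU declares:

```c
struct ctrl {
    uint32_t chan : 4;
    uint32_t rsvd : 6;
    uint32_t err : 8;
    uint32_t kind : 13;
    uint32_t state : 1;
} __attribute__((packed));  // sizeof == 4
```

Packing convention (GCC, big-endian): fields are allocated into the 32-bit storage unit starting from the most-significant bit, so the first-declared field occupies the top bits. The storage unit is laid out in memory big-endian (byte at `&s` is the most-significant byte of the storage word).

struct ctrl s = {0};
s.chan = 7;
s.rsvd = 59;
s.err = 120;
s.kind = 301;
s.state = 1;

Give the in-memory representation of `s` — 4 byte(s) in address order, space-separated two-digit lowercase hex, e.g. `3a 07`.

chan:4 = 7 → 0x7 << 28 → word 0x70000000
rsvd:6 = 59 → 0x3b << 22 → word 0x7ec00000
err:8 = 120 → 0x78 << 14 → word 0x7ede0000
kind:13 = 301 → 0x12d << 1 → word 0x7ede025a
state:1 = 1 → 0x1 << 0 → word 0x7ede025b
word = 0x7ede025b → big-endian bytes:
  [0]=0x7e  [1]=0xde  [2]=0x02  [3]=0x5b

7e de 02 5b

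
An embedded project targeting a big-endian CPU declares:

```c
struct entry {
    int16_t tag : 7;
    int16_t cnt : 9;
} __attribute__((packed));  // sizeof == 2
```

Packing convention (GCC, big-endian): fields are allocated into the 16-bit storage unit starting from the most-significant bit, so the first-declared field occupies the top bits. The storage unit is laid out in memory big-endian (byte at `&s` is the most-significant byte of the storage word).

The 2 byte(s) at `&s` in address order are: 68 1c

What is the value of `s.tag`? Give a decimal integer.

52

[0]=0x68 [1]=0x1c (big-endian) → word 0x681c
tag [9+:7] = (word>>9) & 0x7f = 52  ←
cnt [0+:9] = (word>>0) & 0x1ff = 28
tag signed 7b, MSB=0: value = 52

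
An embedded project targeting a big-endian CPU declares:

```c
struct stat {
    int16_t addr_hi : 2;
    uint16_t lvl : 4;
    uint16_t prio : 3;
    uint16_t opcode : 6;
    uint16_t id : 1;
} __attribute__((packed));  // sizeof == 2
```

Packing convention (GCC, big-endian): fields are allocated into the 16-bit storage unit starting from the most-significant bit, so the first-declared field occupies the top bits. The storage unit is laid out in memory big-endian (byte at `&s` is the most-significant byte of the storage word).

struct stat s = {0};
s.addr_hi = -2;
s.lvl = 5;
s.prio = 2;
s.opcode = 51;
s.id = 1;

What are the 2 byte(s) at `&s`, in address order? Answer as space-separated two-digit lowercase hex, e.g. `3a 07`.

95 67

addr_hi (2b) val=-2 bits=0x2 at bit 14: 0x8000
lvl (4b) val=5 bits=0x5 at bit 10: 0x9400
prio (3b) val=2 bits=0x2 at bit 7: 0x9500
opcode (6b) val=51 bits=0x33 at bit 1: 0x9566
id (1b) val=1 bits=0x1 at bit 0: 0x9567
word = 0x9567 → big-endian bytes:
  [0]=0x95  [1]=0x67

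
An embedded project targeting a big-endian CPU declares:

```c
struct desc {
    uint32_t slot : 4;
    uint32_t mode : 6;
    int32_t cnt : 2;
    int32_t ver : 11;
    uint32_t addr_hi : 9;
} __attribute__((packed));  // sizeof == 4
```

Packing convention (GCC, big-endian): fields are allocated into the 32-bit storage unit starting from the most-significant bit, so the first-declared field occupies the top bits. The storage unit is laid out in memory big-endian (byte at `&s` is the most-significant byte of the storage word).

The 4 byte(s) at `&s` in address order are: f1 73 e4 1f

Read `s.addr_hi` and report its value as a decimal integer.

31

[0]=0xf1 [1]=0x73 [2]=0xe4 [3]=0x1f (big-endian) → word 0xf173e41f
slot [28+:4] = (word>>28) & 0xf = 15
mode [22+:6] = (word>>22) & 0x3f = 5
cnt [20+:2] = (word>>20) & 0x3 = 3
ver [9+:11] = (word>>9) & 0x7ff = 498
addr_hi [0+:9] = (word>>0) & 0x1ff = 31  ←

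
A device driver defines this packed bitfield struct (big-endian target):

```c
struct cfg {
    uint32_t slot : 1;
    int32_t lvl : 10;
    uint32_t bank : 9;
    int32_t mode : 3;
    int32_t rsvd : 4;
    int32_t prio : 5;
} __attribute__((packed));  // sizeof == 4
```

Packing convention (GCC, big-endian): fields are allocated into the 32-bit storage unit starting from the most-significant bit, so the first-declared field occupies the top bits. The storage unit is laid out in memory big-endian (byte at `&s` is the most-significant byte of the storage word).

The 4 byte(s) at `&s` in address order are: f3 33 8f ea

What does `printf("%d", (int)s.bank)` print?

[0]=0xf3 [1]=0x33 [2]=0x8f [3]=0xea (big-endian) → word 0xf3338fea
slot:1 @ bit 31 → (0xf3338fea>>31)&0x1 = 0x1
lvl:10 @ bit 21 → (0xf3338fea>>21)&0x3ff = 0x399
bank:9 @ bit 12 → (0xf3338fea>>12)&0x1ff = 0x138  ←
mode:3 @ bit 9 → (0xf3338fea>>9)&0x7 = 0x7
rsvd:4 @ bit 5 → (0xf3338fea>>5)&0xf = 0xf
prio:5 @ bit 0 → (0xf3338fea>>0)&0x1f = 0xa

312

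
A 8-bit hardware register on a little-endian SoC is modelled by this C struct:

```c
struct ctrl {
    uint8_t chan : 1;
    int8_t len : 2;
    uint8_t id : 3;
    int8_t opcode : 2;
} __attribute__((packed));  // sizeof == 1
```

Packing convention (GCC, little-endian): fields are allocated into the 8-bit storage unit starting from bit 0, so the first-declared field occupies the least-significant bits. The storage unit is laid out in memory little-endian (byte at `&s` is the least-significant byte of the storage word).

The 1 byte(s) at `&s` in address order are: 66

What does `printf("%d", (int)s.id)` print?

4

[0]=0x66 (little-endian) → word 0x66
chan [0+:1] = (word>>0) & 0x1 = 0
len [1+:2] = (word>>1) & 0x3 = 3
id [3+:3] = (word>>3) & 0x7 = 4  ←
opcode [6+:2] = (word>>6) & 0x3 = 1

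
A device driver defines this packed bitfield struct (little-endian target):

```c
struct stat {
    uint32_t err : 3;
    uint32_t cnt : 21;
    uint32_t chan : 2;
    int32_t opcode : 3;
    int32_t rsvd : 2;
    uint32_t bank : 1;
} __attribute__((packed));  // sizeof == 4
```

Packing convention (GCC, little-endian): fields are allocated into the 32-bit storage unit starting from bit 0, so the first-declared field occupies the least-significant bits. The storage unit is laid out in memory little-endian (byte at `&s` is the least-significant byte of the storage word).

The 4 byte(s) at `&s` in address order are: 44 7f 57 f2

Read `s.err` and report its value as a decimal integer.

[0]=0x44 [1]=0x7f [2]=0x57 [3]=0xf2 (little-endian) → word 0xf2577f44
err [0+:3] = (word>>0) & 0x7 = 4  ←
cnt [3+:21] = (word>>3) & 0x1fffff = 716776
chan [24+:2] = (word>>24) & 0x3 = 2
opcode [26+:3] = (word>>26) & 0x7 = 4
rsvd [29+:2] = (word>>29) & 0x3 = 3
bank [31+:1] = (word>>31) & 0x1 = 1

4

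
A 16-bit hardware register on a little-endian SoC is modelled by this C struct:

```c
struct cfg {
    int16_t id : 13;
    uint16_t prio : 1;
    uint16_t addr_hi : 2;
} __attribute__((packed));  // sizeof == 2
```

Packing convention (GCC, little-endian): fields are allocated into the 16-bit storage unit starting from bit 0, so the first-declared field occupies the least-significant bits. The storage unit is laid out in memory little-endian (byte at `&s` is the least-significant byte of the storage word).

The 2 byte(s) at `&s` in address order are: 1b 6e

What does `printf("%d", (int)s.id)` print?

[0]=0x1b [1]=0x6e (little-endian) → word 0x6e1b
id:13 @ bit 0 → (0x6e1b>>0)&0x1fff = 0xe1b  ←
prio:1 @ bit 13 → (0x6e1b>>13)&0x1 = 0x1
addr_hi:2 @ bit 14 → (0x6e1b>>14)&0x3 = 0x1
id signed 13b, MSB=0: value = 3611

3611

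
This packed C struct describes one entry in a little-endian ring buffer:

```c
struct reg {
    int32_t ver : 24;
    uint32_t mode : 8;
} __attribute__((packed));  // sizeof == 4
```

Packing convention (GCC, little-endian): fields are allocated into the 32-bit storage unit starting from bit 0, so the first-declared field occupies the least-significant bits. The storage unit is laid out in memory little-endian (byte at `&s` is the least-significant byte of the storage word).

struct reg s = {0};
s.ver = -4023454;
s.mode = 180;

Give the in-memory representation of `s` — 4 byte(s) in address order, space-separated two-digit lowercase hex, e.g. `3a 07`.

[0+:24] ver=-4023454 & 0xffffff = 0xc29b62; word=0x00c29b62
[24+:8] mode=180 & 0xff = 0xb4; word=0xb4c29b62
word = 0xb4c29b62 → little-endian bytes:
  [0]=0x62  [1]=0x9b  [2]=0xc2  [3]=0xb4

62 9b c2 b4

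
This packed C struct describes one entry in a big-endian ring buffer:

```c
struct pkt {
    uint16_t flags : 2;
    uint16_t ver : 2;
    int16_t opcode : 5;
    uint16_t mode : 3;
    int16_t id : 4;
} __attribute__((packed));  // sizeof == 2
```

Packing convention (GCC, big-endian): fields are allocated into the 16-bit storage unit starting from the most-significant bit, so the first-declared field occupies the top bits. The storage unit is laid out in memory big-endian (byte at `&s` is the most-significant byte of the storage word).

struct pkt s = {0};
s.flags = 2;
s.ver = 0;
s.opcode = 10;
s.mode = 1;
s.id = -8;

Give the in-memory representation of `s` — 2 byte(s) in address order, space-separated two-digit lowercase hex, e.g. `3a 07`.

[14+:2] flags=2 & 0x3 = 0x2; word=0x8000
[12+:2] ver=0 & 0x3 = 0x0; word=0x8000
[7+:5] opcode=10 & 0x1f = 0xa; word=0x8500
[4+:3] mode=1 & 0x7 = 0x1; word=0x8510
[0+:4] id=-8 & 0xf = 0x8; word=0x8518
word = 0x8518 → big-endian bytes:
  [0]=0x85  [1]=0x18

85 18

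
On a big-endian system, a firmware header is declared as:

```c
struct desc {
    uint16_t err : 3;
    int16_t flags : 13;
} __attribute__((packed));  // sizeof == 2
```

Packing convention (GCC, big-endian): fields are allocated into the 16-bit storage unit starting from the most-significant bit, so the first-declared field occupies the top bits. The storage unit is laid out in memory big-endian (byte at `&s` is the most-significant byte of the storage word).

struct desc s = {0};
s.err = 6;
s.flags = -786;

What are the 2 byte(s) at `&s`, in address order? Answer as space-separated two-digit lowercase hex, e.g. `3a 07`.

err:3 = 6 → 0x6 << 13 → word 0xc000
flags:13 = -786 → 0x1cee << 0 → word 0xdcee
word = 0xdcee → big-endian bytes:
  [0]=0xdc  [1]=0xee

dc ee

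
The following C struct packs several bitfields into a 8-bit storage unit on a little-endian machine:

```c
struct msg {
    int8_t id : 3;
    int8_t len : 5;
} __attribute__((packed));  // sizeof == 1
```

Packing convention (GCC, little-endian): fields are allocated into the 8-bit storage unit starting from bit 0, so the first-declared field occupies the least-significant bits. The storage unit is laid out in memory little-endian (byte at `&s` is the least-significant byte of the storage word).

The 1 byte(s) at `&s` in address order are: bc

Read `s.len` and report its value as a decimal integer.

-9

[0]=0xbc (little-endian) → word 0xbc
id:3 @ bit 0 → (0xbc>>0)&0x7 = 0x4
len:5 @ bit 3 → (0xbc>>3)&0x1f = 0x17  ←
len signed 5b, MSB=1: 23 - 32 = -9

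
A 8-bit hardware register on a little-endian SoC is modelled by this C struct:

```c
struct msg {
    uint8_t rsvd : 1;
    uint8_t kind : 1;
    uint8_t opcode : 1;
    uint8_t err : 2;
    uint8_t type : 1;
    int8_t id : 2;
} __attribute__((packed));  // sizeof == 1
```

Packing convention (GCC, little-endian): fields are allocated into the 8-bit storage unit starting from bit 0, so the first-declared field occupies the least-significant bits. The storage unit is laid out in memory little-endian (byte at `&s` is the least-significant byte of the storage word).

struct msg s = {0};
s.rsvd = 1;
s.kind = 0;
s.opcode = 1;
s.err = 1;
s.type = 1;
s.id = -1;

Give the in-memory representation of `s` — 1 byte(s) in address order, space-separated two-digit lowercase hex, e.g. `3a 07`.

ed

rsvd:1 = 1 → 0x1 << 0 → word 0x01
kind:1 = 0 → 0x0 << 1 → word 0x01
opcode:1 = 1 → 0x1 << 2 → word 0x05
err:2 = 1 → 0x1 << 3 → word 0x0d
type:1 = 1 → 0x1 << 5 → word 0x2d
id:2 = -1 → 0x3 << 6 → word 0xed
word = 0xed → little-endian bytes:
  [0]=0xed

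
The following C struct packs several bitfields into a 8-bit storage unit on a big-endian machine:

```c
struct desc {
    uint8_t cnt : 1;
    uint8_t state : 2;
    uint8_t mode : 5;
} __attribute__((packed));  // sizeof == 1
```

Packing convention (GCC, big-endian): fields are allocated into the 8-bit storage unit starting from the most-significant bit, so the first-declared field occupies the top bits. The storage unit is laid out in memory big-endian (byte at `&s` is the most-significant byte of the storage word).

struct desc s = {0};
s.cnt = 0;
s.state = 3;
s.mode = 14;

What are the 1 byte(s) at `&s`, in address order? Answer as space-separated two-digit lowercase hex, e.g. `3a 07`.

cnt:1 = 0 → 0x0 << 7 → word 0x00
state:2 = 3 → 0x3 << 5 → word 0x60
mode:5 = 14 → 0xe << 0 → word 0x6e
word = 0x6e → big-endian bytes:
  [0]=0x6e

6e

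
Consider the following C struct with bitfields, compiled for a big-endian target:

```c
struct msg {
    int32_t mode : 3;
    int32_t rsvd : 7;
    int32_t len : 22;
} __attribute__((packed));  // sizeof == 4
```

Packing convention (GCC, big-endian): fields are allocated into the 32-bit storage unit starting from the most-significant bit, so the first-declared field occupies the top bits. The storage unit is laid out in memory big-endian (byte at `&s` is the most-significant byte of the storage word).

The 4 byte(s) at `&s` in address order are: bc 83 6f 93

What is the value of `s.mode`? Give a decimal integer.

-3

[0]=0xbc [1]=0x83 [2]=0x6f [3]=0x93 (big-endian) → word 0xbc836f93
mode:3 @ bit 29 → (0xbc836f93>>29)&0x7 = 0x5  ←
rsvd:7 @ bit 22 → (0xbc836f93>>22)&0x7f = 0x72
len:22 @ bit 0 → (0xbc836f93>>0)&0x3fffff = 0x36f93
mode signed 3b, MSB=1: 5 - 8 = -3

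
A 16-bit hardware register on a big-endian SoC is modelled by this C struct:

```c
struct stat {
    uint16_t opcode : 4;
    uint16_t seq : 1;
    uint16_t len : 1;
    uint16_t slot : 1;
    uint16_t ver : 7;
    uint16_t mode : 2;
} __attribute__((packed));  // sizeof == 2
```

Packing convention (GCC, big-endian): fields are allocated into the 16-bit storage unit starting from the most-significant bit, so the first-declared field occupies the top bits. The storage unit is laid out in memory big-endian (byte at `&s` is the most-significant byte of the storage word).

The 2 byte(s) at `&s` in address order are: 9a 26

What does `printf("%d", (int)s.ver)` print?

9

[0]=0x9a [1]=0x26 (big-endian) → word 0x9a26
opcode [12+:4] = (word>>12) & 0xf = 9
seq [11+:1] = (word>>11) & 0x1 = 1
len [10+:1] = (word>>10) & 0x1 = 0
slot [9+:1] = (word>>9) & 0x1 = 1
ver [2+:7] = (word>>2) & 0x7f = 9  ←
mode [0+:2] = (word>>0) & 0x3 = 2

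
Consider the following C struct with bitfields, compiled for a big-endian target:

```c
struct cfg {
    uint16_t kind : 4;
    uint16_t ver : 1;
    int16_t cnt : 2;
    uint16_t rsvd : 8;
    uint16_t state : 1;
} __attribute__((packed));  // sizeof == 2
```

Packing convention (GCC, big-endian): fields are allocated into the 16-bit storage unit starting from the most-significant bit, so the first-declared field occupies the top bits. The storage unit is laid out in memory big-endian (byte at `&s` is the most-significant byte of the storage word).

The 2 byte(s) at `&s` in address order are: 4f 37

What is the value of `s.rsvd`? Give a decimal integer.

[0]=0x4f [1]=0x37 (big-endian) → word 0x4f37
kind:4 @ bit 12 → (0x4f37>>12)&0xf = 0x4
ver:1 @ bit 11 → (0x4f37>>11)&0x1 = 0x1
cnt:2 @ bit 9 → (0x4f37>>9)&0x3 = 0x3
rsvd:8 @ bit 1 → (0x4f37>>1)&0xff = 0x9b  ←
state:1 @ bit 0 → (0x4f37>>0)&0x1 = 0x1

155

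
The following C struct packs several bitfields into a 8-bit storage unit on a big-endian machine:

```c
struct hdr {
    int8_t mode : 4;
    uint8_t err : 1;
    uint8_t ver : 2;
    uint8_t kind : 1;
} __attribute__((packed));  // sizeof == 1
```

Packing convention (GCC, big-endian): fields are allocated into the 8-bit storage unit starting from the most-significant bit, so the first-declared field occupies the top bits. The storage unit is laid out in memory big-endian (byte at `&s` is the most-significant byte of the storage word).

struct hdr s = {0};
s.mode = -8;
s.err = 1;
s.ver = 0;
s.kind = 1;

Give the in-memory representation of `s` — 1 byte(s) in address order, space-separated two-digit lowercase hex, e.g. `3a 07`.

mode:4 = -8 → 0x8 << 4 → word 0x80
err:1 = 1 → 0x1 << 3 → word 0x88
ver:2 = 0 → 0x0 << 1 → word 0x88
kind:1 = 1 → 0x1 << 0 → word 0x89
word = 0x89 → big-endian bytes:
  [0]=0x89

89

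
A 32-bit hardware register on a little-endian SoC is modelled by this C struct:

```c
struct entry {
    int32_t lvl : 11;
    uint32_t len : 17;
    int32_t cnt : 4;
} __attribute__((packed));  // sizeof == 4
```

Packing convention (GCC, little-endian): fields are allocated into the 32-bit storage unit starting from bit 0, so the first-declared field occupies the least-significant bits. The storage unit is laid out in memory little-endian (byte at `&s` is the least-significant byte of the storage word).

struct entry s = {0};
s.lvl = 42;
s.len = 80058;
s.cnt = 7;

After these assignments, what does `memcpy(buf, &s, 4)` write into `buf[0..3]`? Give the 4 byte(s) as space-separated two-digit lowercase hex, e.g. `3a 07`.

[0+:11] lvl=42 & 0x7ff = 0x2a; word=0x0000002a
[11+:17] len=80058 & 0x1ffff = 0x138ba; word=0x09c5d02a
[28+:4] cnt=7 & 0xf = 0x7; word=0x79c5d02a
word = 0x79c5d02a → little-endian bytes:
  [0]=0x2a  [1]=0xd0  [2]=0xc5  [3]=0x79

2a d0 c5 79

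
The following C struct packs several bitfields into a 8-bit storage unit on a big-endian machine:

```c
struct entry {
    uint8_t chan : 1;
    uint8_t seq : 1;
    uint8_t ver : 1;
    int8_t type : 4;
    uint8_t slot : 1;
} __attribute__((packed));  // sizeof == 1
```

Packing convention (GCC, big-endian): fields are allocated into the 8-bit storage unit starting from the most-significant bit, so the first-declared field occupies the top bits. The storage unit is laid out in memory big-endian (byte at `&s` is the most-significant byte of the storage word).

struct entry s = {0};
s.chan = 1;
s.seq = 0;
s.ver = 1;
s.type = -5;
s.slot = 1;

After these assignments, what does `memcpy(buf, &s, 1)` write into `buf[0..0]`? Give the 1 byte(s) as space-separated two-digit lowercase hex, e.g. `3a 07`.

b7

chan:1 = 1 → 0x1 << 7 → word 0x80
seq:1 = 0 → 0x0 << 6 → word 0x80
ver:1 = 1 → 0x1 << 5 → word 0xa0
type:4 = -5 → 0xb << 1 → word 0xb6
slot:1 = 1 → 0x1 << 0 → word 0xb7
word = 0xb7 → big-endian bytes:
  [0]=0xb7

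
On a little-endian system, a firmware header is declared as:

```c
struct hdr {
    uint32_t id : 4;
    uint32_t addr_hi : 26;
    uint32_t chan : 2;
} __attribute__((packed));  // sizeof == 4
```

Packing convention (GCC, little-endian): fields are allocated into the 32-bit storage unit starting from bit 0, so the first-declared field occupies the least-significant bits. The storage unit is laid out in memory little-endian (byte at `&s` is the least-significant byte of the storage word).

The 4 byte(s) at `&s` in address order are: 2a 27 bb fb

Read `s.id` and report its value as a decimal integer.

10

[0]=0x2a [1]=0x27 [2]=0xbb [3]=0xfb (little-endian) → word 0xfbbb272a
id [0+:4] = (word>>0) & 0xf = 10  ←
addr_hi [4+:26] = (word>>4) & 0x3ffffff = 62632562
chan [30+:2] = (word>>30) & 0x3 = 3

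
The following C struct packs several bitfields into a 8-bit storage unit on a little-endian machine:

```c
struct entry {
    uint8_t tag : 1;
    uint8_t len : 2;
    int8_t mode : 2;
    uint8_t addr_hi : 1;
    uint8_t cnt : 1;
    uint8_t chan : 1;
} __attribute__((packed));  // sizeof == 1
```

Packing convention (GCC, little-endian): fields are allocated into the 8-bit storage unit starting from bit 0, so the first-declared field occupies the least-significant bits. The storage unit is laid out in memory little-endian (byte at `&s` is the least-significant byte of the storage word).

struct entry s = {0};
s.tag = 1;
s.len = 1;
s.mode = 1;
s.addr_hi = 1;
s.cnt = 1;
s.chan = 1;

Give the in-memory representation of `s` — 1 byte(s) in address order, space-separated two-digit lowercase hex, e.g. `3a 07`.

tag:1 = 1 → 0x1 << 0 → word 0x01
len:2 = 1 → 0x1 << 1 → word 0x03
mode:2 = 1 → 0x1 << 3 → word 0x0b
addr_hi:1 = 1 → 0x1 << 5 → word 0x2b
cnt:1 = 1 → 0x1 << 6 → word 0x6b
chan:1 = 1 → 0x1 << 7 → word 0xeb
word = 0xeb → little-endian bytes:
  [0]=0xeb

eb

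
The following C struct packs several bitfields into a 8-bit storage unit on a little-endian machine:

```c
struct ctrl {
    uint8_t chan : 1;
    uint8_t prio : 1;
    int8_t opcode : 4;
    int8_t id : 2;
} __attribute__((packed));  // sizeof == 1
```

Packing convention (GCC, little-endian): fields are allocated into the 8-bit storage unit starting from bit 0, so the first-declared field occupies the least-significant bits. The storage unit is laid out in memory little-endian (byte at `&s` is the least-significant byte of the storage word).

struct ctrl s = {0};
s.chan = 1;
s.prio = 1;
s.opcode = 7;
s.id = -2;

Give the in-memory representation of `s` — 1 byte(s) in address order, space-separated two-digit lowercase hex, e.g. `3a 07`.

chan:1 = 1 → 0x1 << 0 → word 0x01
prio:1 = 1 → 0x1 << 1 → word 0x03
opcode:4 = 7 → 0x7 << 2 → word 0x1f
id:2 = -2 → 0x2 << 6 → word 0x9f
word = 0x9f → little-endian bytes:
  [0]=0x9f

9f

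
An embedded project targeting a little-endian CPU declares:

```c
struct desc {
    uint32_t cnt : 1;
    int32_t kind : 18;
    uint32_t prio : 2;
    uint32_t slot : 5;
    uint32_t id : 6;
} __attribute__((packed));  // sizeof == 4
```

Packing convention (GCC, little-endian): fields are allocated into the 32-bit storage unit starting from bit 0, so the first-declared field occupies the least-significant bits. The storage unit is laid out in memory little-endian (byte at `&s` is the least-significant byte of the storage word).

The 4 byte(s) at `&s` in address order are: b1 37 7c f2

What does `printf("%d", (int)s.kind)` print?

[0]=0xb1 [1]=0x37 [2]=0x7c [3]=0xf2 (little-endian) → word 0xf27c37b1
cnt [0+:1] = (word>>0) & 0x1 = 1
kind [1+:18] = (word>>1) & 0x3ffff = 138200  ←
prio [19+:2] = (word>>19) & 0x3 = 3
slot [21+:5] = (word>>21) & 0x1f = 19
id [26+:6] = (word>>26) & 0x3f = 60
kind signed 18b, MSB=1: 138200 - 262144 = -123944

-123944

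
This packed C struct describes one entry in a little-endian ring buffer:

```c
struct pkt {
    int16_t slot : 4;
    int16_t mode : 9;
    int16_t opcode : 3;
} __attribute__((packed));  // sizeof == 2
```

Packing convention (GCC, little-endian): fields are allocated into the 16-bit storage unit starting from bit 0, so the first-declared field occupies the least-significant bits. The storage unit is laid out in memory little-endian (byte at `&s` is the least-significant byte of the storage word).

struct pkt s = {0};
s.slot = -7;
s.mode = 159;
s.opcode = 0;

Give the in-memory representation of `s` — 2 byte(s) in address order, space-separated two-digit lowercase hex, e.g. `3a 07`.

f9 09

[0+:4] slot=-7 & 0xf = 0x9; word=0x0009
[4+:9] mode=159 & 0x1ff = 0x9f; word=0x09f9
[13+:3] opcode=0 & 0x7 = 0x0; word=0x09f9
word = 0x09f9 → little-endian bytes:
  [0]=0xf9  [1]=0x09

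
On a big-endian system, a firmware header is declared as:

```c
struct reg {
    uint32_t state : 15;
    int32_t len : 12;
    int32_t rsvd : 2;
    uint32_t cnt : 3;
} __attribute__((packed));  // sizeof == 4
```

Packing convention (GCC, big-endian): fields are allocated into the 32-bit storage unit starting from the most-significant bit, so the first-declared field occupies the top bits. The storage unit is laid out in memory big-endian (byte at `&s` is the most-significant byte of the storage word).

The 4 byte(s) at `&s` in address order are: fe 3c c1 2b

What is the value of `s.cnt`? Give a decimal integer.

[0]=0xfe [1]=0x3c [2]=0xc1 [3]=0x2b (big-endian) → word 0xfe3cc12b
state [17+:15] = (word>>17) & 0x7fff = 32542
len [5+:12] = (word>>5) & 0xfff = 1545
rsvd [3+:2] = (word>>3) & 0x3 = 1
cnt [0+:3] = (word>>0) & 0x7 = 3  ←

3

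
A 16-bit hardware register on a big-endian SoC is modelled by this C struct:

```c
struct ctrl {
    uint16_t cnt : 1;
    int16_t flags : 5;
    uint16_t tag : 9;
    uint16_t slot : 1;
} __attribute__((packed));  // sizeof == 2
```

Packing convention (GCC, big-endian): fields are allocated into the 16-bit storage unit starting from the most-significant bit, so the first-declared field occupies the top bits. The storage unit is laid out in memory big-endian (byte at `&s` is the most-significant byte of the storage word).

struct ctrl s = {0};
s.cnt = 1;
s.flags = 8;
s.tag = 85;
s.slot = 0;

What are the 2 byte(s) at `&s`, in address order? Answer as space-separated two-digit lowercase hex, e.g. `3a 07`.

cnt:1 = 1 → 0x1 << 15 → word 0x8000
flags:5 = 8 → 0x8 << 10 → word 0xa000
tag:9 = 85 → 0x55 << 1 → word 0xa0aa
slot:1 = 0 → 0x0 << 0 → word 0xa0aa
word = 0xa0aa → big-endian bytes:
  [0]=0xa0  [1]=0xaa

a0 aa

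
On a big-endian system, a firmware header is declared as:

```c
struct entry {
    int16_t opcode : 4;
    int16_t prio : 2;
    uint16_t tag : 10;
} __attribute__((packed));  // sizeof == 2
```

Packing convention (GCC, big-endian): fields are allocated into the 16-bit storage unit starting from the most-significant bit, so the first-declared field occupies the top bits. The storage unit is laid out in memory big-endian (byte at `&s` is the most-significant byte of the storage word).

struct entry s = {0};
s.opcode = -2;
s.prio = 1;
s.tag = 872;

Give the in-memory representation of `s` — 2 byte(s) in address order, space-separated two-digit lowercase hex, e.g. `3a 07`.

[12+:4] opcode=-2 & 0xf = 0xe; word=0xe000
[10+:2] prio=1 & 0x3 = 0x1; word=0xe400
[0+:10] tag=872 & 0x3ff = 0x368; word=0xe768
word = 0xe768 → big-endian bytes:
  [0]=0xe7  [1]=0x68

e7 68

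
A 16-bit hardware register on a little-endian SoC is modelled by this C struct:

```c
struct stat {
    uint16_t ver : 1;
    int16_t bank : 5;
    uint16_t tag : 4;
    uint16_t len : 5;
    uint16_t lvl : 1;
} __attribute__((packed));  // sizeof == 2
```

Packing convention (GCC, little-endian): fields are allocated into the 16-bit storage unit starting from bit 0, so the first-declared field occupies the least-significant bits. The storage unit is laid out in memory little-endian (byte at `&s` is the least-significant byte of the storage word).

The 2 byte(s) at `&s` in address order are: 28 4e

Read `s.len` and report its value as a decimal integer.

19

[0]=0x28 [1]=0x4e (little-endian) → word 0x4e28
ver [0+:1] = (word>>0) & 0x1 = 0
bank [1+:5] = (word>>1) & 0x1f = 20
tag [6+:4] = (word>>6) & 0xf = 8
len [10+:5] = (word>>10) & 0x1f = 19  ←
lvl [15+:1] = (word>>15) & 0x1 = 0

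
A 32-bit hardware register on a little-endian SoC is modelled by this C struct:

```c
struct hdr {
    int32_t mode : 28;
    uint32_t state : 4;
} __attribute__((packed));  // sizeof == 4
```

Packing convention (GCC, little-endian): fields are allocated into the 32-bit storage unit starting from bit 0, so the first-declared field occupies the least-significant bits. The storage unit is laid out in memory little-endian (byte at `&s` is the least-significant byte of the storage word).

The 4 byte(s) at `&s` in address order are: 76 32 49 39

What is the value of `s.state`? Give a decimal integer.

3

[0]=0x76 [1]=0x32 [2]=0x49 [3]=0x39 (little-endian) → word 0x39493276
mode [0+:28] = (word>>0) & 0xfffffff = 155791990
state [28+:4] = (word>>28) & 0xf = 3  ←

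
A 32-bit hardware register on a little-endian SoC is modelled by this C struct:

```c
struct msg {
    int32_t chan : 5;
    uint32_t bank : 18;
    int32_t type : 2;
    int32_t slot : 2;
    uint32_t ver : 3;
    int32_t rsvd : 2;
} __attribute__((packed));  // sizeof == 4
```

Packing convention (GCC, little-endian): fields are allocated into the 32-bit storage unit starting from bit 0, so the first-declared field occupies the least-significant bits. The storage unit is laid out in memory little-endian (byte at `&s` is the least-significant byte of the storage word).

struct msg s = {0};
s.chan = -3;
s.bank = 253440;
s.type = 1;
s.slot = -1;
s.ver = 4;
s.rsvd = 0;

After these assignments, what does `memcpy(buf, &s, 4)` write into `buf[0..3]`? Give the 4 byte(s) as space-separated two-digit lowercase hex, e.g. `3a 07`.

1d c0 fb 26

chan:5 = -3 → 0x1d << 0 → word 0x0000001d
bank:18 = 253440 → 0x3de00 << 5 → word 0x007bc01d
type:2 = 1 → 0x1 << 23 → word 0x00fbc01d
slot:2 = -1 → 0x3 << 25 → word 0x06fbc01d
ver:3 = 4 → 0x4 << 27 → word 0x26fbc01d
rsvd:2 = 0 → 0x0 << 30 → word 0x26fbc01d
word = 0x26fbc01d → little-endian bytes:
  [0]=0x1d  [1]=0xc0  [2]=0xfb  [3]=0x26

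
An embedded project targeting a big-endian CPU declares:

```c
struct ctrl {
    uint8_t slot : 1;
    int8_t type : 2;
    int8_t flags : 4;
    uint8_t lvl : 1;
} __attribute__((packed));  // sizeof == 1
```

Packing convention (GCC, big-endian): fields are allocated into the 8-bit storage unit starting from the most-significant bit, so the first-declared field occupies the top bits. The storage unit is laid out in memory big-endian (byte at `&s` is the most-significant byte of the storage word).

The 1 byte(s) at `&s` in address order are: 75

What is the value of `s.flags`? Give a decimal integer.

[0]=0x75 (big-endian) → word 0x75
slot:1 @ bit 7 → (0x75>>7)&0x1 = 0x0
type:2 @ bit 5 → (0x75>>5)&0x3 = 0x3
flags:4 @ bit 1 → (0x75>>1)&0xf = 0xa  ←
lvl:1 @ bit 0 → (0x75>>0)&0x1 = 0x1
flags signed 4b, MSB=1: 10 - 16 = -6

-6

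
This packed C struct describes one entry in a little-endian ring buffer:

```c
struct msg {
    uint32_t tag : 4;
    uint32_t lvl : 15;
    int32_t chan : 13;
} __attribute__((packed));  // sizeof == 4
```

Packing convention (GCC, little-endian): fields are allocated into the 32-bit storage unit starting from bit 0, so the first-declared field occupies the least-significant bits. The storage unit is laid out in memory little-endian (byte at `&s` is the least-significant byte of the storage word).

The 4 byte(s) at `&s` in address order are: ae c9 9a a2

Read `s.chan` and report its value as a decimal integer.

-2989

[0]=0xae [1]=0xc9 [2]=0x9a [3]=0xa2 (little-endian) → word 0xa29ac9ae
tag:4 @ bit 0 → (0xa29ac9ae>>0)&0xf = 0xe
lvl:15 @ bit 4 → (0xa29ac9ae>>4)&0x7fff = 0x2c9a
chan:13 @ bit 19 → (0xa29ac9ae>>19)&0x1fff = 0x1453  ←
chan signed 13b, MSB=1: 5203 - 8192 = -2989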